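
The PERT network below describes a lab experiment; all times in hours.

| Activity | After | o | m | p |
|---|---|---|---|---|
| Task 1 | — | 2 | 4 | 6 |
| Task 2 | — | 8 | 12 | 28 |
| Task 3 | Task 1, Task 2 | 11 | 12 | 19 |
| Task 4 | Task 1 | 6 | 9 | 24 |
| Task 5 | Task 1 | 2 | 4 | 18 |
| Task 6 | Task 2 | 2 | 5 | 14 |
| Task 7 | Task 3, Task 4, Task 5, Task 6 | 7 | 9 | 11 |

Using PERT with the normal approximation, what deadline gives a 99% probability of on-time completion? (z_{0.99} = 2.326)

te_Task 1 = (2 + 4·4 + 6)/6 = 24/6 = 4; σ²_Task 1 = ((6−2)/6)² = 0.444
te_Task 2 = (8 + 4·12 + 28)/6 = 84/6 = 14; σ²_Task 2 = ((28−8)/6)² = 11.111
te_Task 3 = (11 + 4·12 + 19)/6 = 78/6 = 13; σ²_Task 3 = ((19−11)/6)² = 1.778
te_Task 4 = (6 + 4·9 + 24)/6 = 66/6 = 11; σ²_Task 4 = ((24−6)/6)² = 9.000
te_Task 5 = (2 + 4·4 + 18)/6 = 36/6 = 6; σ²_Task 5 = ((18−2)/6)² = 7.111
te_Task 6 = (2 + 4·5 + 14)/6 = 36/6 = 6; σ²_Task 6 = ((14−2)/6)² = 4.000
te_Task 7 = (7 + 4·9 + 11)/6 = 54/6 = 9; σ²_Task 7 = ((11−7)/6)² = 0.444

Forward pass:
ES_Task 1 = 0; EF_Task 1 = 4
ES_Task 2 = 0; EF_Task 2 = 14
ES_Task 3 = max(EF_Task 1=4, EF_Task 2=14) = 14; EF_Task 3 = 14+13 = 27
ES_Task 4 = 4; EF_Task 4 = 4+11 = 15
ES_Task 5 = 4; EF_Task 5 = 4+6 = 10
ES_Task 6 = 14; EF_Task 6 = 14+6 = 20
ES_Task 7 = max(EF_Task 3=27, EF_Task 4=15, EF_Task 5=10, EF_Task 6=20) = 27; EF_Task 7 = 27+9 = 36
Expected project duration μ = 36 hours. Critical path: Task 2 → Task 3 → Task 7.

Variance along critical path = 11.111 + 1.778 + 0.444 = 13.333; σ = 3.651 hours.
D = μ + z·σ = 36 + 2.326·3.651 = 44.5 hours

44.5 hours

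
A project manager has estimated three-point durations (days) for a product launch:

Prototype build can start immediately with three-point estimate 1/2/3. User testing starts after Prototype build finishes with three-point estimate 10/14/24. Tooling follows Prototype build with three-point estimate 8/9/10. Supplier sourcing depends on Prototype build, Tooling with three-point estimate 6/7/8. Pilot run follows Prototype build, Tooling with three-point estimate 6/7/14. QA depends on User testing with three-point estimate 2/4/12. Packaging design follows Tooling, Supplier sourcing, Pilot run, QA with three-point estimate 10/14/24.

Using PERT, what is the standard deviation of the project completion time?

te_Prototype build = (1 + 4·2 + 3)/6 = 12/6 = 2; σ²_Prototype build = ((3−1)/6)² = 0.111
te_User testing = (10 + 4·14 + 24)/6 = 90/6 = 15; σ²_User testing = ((24−10)/6)² = 5.444
te_Tooling = (8 + 4·9 + 10)/6 = 54/6 = 9; σ²_Tooling = ((10−8)/6)² = 0.111
te_Supplier sourcing = (6 + 4·7 + 8)/6 = 42/6 = 7; σ²_Supplier sourcing = ((8−6)/6)² = 0.111
te_Pilot run = (6 + 4·7 + 14)/6 = 48/6 = 8; σ²_Pilot run = ((14−6)/6)² = 1.778
te_QA = (2 + 4·4 + 12)/6 = 30/6 = 5; σ²_QA = ((12−2)/6)² = 2.778
te_Packaging design = (10 + 4·14 + 24)/6 = 90/6 = 15; σ²_Packaging design = ((24−10)/6)² = 5.444

Forward pass:
ES_Prototype build = 0; EF_Prototype build = 2
ES_User testing = 2; EF_User testing = 2+15 = 17
ES_Tooling = 2; EF_Tooling = 2+9 = 11
ES_Supplier sourcing = max(EF_Prototype build=2, EF_Tooling=11) = 11; EF_Supplier sourcing = 11+7 = 18
ES_Pilot run = max(EF_Prototype build=2, EF_Tooling=11) = 11; EF_Pilot run = 11+8 = 19
ES_QA = 17; EF_QA = 17+5 = 22
ES_Packaging design = max(EF_Tooling=11, EF_Supplier sourcing=18, EF_Pilot run=19, EF_QA=22) = 22; EF_Packaging design = 22+15 = 37
Expected project duration μ = 37 days. Critical path: Prototype build → User testing → QA → Packaging design.

Variance along critical path = 0.111 + 5.444 + 2.778 + 5.444 = 13.778
σ = √13.778 = 3.712 days

3.71 days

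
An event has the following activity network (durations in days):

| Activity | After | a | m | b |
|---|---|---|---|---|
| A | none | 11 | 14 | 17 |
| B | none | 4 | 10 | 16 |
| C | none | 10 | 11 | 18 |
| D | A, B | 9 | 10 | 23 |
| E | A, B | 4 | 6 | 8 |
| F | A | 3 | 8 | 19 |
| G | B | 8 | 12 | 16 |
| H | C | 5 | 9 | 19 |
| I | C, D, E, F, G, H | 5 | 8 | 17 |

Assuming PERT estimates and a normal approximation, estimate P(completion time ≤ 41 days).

0.968

te_A = (11 + 4·14 + 17)/6 = 84/6 = 14; σ²_A = ((17−11)/6)² = 1.000
te_B = (4 + 4·10 + 16)/6 = 60/6 = 10; σ²_B = ((16−4)/6)² = 4.000
te_C = (10 + 4·11 + 18)/6 = 72/6 = 12; σ²_C = ((18−10)/6)² = 1.778
te_D = (9 + 4·10 + 23)/6 = 72/6 = 12; σ²_D = ((23−9)/6)² = 5.444
te_E = (4 + 4·6 + 8)/6 = 36/6 = 6; σ²_E = ((8−4)/6)² = 0.444
te_F = (3 + 4·8 + 19)/6 = 54/6 = 9; σ²_F = ((19−3)/6)² = 7.111
te_G = (8 + 4·12 + 16)/6 = 72/6 = 12; σ²_G = ((16−8)/6)² = 1.778
te_H = (5 + 4·9 + 19)/6 = 60/6 = 10; σ²_H = ((19−5)/6)² = 5.444
te_I = (5 + 4·8 + 17)/6 = 54/6 = 9; σ²_I = ((17−5)/6)² = 4.000

Forward pass:
ES_A = 0; EF_A = 14
ES_B = 0; EF_B = 10
ES_C = 0; EF_C = 12
ES_D = max(EF_A=14, EF_B=10) = 14; EF_D = 14+12 = 26
ES_E = max(EF_A=14, EF_B=10) = 14; EF_E = 14+6 = 20
ES_F = 14; EF_F = 14+9 = 23
ES_G = 10; EF_G = 10+12 = 22
ES_H = 12; EF_H = 12+10 = 22
ES_I = max(EF_C=12, EF_D=26, EF_E=20, EF_F=23, EF_G=22, EF_H=22) = 26; EF_I = 26+9 = 35
Expected project duration μ = 35 days. Critical path: A → D → I.

Variance along critical path = 1.000 + 5.444 + 4.000 = 10.444; σ = √10.444 = 3.232 days.
Z = (41 − 35) / 3.232 = 1.857
P(T ≤ 41) = Φ(1.857) ≈ 0.968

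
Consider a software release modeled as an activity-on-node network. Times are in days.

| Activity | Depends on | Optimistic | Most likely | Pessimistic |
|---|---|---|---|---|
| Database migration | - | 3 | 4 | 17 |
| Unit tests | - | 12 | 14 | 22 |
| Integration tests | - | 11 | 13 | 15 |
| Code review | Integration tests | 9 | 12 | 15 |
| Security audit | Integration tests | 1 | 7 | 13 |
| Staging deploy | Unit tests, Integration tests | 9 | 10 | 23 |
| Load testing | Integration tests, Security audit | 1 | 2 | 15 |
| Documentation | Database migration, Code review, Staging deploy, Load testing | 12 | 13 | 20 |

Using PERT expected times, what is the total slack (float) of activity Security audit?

te_Database migration = (3 + 4·4 + 17)/6 = 36/6 = 6
te_Unit tests = (12 + 4·14 + 22)/6 = 90/6 = 15
te_Integration tests = (11 + 4·13 + 15)/6 = 78/6 = 13
te_Code review = (9 + 4·12 + 15)/6 = 72/6 = 12
te_Security audit = (1 + 4·7 + 13)/6 = 42/6 = 7
te_Staging deploy = (9 + 4·10 + 23)/6 = 72/6 = 12
te_Load testing = (1 + 4·2 + 15)/6 = 24/6 = 4
te_Documentation = (12 + 4·13 + 20)/6 = 84/6 = 14

Forward pass:
ES_Database migration = 0; EF_Database migration = 6
ES_Unit tests = 0; EF_Unit tests = 15
ES_Integration tests = 0; EF_Integration tests = 13
ES_Code review = 13; EF_Code review = 13+12 = 25
ES_Security audit = 13; EF_Security audit = 13+7 = 20
ES_Staging deploy = max(EF_Unit tests=15, EF_Integration tests=13) = 15; EF_Staging deploy = 15+12 = 27
ES_Load testing = max(EF_Integration tests=13, EF_Security audit=20) = 20; EF_Load testing = 20+4 = 24
ES_Documentation = max(EF_Database migration=6, EF_Code review=25, EF_Staging deploy=27, EF_Load testing=24) = 27; EF_Documentation = 27+14 = 41
Expected project duration μ = 41 days. Critical path: Unit tests → Staging deploy → Documentation.

Backward pass:
LF_Documentation = 41; LS_Documentation = 41−14 = 27
LF_Load testing = LS_Documentation = 27; LS_Load testing = 27−4 = 23
LF_Staging deploy = LS_Documentation = 27; LS_Staging deploy = 27−12 = 15
LF_Security audit = LS_Load testing = 23; LS_Security audit = 23−7 = 16
LF_Code review = LS_Documentation = 27; LS_Code review = 27−12 = 15
LF_Integration tests = min(LS_Code review=15, LS_Security audit=16, LS_Staging deploy=15, LS_Load testing=23) = 15; LS_Integration tests = 15−13 = 2
LF_Unit tests = LS_Staging deploy = 15; LS_Unit tests = 15−15 = 0
LF_Database migration = LS_Documentation = 27; LS_Database migration = 27−6 = 21
Slack_Security audit = LS_Security audit − ES_Security audit = 16 − 13 = 3

3 days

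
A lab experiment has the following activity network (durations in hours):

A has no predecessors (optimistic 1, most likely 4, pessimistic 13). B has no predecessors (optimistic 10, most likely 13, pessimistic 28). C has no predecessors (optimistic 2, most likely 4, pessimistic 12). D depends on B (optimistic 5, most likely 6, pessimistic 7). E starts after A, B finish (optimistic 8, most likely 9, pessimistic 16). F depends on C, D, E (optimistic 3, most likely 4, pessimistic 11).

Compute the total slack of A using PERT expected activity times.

te_A = (1 + 4·4 + 13)/6 = 30/6 = 5
te_B = (10 + 4·13 + 28)/6 = 90/6 = 15
te_C = (2 + 4·4 + 12)/6 = 30/6 = 5
te_D = (5 + 4·6 + 7)/6 = 36/6 = 6
te_E = (8 + 4·9 + 16)/6 = 60/6 = 10
te_F = (3 + 4·4 + 11)/6 = 30/6 = 5

Forward pass:
ES_A = 0; EF_A = 5
ES_B = 0; EF_B = 15
ES_C = 0; EF_C = 5
ES_D = 15; EF_D = 15+6 = 21
ES_E = max(EF_A=5, EF_B=15) = 15; EF_E = 15+10 = 25
ES_F = max(EF_C=5, EF_D=21, EF_E=25) = 25; EF_F = 25+5 = 30
Expected project duration μ = 30 hours. Critical path: B → E → F.

Backward pass:
LF_F = 30; LS_F = 30−5 = 25
LF_E = LS_F = 25; LS_E = 25−10 = 15
LF_D = LS_F = 25; LS_D = 25−6 = 19
LF_C = LS_F = 25; LS_C = 25−5 = 20
LF_B = min(LS_D=19, LS_E=15) = 15; LS_B = 15−15 = 0
LF_A = LS_E = 15; LS_A = 15−5 = 10
Slack_A = LS_A − ES_A = 10 − 0 = 10

10 hours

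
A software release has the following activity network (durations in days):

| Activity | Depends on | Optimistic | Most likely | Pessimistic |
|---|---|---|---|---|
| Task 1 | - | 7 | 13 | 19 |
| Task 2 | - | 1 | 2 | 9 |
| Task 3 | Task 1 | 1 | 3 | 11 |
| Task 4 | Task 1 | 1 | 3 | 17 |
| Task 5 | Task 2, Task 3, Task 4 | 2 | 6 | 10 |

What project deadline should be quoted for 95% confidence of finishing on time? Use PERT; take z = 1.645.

te_Task 1 = (7 + 4·13 + 19)/6 = 78/6 = 13; σ²_Task 1 = ((19−7)/6)² = 4.000
te_Task 2 = (1 + 4·2 + 9)/6 = 18/6 = 3; σ²_Task 2 = ((9−1)/6)² = 1.778
te_Task 3 = (1 + 4·3 + 11)/6 = 24/6 = 4; σ²_Task 3 = ((11−1)/6)² = 2.778
te_Task 4 = (1 + 4·3 + 17)/6 = 30/6 = 5; σ²_Task 4 = ((17−1)/6)² = 7.111
te_Task 5 = (2 + 4·6 + 10)/6 = 36/6 = 6; σ²_Task 5 = ((10−2)/6)² = 1.778

Forward pass:
ES_Task 1 = 0; EF_Task 1 = 13
ES_Task 2 = 0; EF_Task 2 = 3
ES_Task 3 = 13; EF_Task 3 = 13+4 = 17
ES_Task 4 = 13; EF_Task 4 = 13+5 = 18
ES_Task 5 = max(EF_Task 2=3, EF_Task 3=17, EF_Task 4=18) = 18; EF_Task 5 = 18+6 = 24
Expected project duration μ = 24 days. Critical path: Task 1 → Task 4 → Task 5.

Variance along critical path = 4.000 + 7.111 + 1.778 = 12.889; σ = 3.590 days.
D = μ + z·σ = 24 + 1.645·3.590 = 29.9 days

29.9 days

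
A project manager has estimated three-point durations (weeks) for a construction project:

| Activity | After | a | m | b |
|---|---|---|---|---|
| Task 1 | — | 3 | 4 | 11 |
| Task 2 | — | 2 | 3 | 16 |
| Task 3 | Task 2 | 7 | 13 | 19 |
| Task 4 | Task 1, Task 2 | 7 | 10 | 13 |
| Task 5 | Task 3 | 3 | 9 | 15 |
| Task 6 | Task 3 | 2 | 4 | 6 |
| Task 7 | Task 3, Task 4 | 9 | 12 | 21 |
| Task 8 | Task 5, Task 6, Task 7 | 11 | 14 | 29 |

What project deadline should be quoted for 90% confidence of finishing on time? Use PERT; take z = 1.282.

53.1 weeks

te_Task 1 = (3 + 4·4 + 11)/6 = 30/6 = 5; σ²_Task 1 = ((11−3)/6)² = 1.778
te_Task 2 = (2 + 4·3 + 16)/6 = 30/6 = 5; σ²_Task 2 = ((16−2)/6)² = 5.444
te_Task 3 = (7 + 4·13 + 19)/6 = 78/6 = 13; σ²_Task 3 = ((19−7)/6)² = 4.000
te_Task 4 = (7 + 4·10 + 13)/6 = 60/6 = 10; σ²_Task 4 = ((13−7)/6)² = 1.000
te_Task 5 = (3 + 4·9 + 15)/6 = 54/6 = 9; σ²_Task 5 = ((15−3)/6)² = 4.000
te_Task 6 = (2 + 4·4 + 6)/6 = 24/6 = 4; σ²_Task 6 = ((6−2)/6)² = 0.444
te_Task 7 = (9 + 4·12 + 21)/6 = 78/6 = 13; σ²_Task 7 = ((21−9)/6)² = 4.000
te_Task 8 = (11 + 4·14 + 29)/6 = 96/6 = 16; σ²_Task 8 = ((29−11)/6)² = 9.000

Forward pass:
ES_Task 1 = 0; EF_Task 1 = 5
ES_Task 2 = 0; EF_Task 2 = 5
ES_Task 3 = 5; EF_Task 3 = 5+13 = 18
ES_Task 4 = max(EF_Task 1=5, EF_Task 2=5) = 5; EF_Task 4 = 5+10 = 15
ES_Task 5 = 18; EF_Task 5 = 18+9 = 27
ES_Task 6 = 18; EF_Task 6 = 18+4 = 22
ES_Task 7 = max(EF_Task 3=18, EF_Task 4=15) = 18; EF_Task 7 = 18+13 = 31
ES_Task 8 = max(EF_Task 5=27, EF_Task 6=22, EF_Task 7=31) = 31; EF_Task 8 = 31+16 = 47
Expected project duration μ = 47 weeks. Critical path: Task 2 → Task 3 → Task 7 → Task 8.

Variance along critical path = 5.444 + 4.000 + 4.000 + 9.000 = 22.444; σ = 4.738 weeks.
D = μ + z·σ = 47 + 1.282·4.738 = 53.1 weeks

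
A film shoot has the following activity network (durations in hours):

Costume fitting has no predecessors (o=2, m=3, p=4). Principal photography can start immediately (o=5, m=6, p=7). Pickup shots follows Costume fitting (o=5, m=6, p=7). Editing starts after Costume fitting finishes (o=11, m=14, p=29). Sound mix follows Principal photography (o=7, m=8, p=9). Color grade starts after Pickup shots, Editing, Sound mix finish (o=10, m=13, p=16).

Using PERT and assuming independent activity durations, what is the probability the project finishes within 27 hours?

0.058

te_Costume fitting = (2 + 4·3 + 4)/6 = 18/6 = 3; σ²_Costume fitting = ((4−2)/6)² = 0.111
te_Principal photography = (5 + 4·6 + 7)/6 = 36/6 = 6; σ²_Principal photography = ((7−5)/6)² = 0.111
te_Pickup shots = (5 + 4·6 + 7)/6 = 36/6 = 6; σ²_Pickup shots = ((7−5)/6)² = 0.111
te_Editing = (11 + 4·14 + 29)/6 = 96/6 = 16; σ²_Editing = ((29−11)/6)² = 9.000
te_Sound mix = (7 + 4·8 + 9)/6 = 48/6 = 8; σ²_Sound mix = ((9−7)/6)² = 0.111
te_Color grade = (10 + 4·13 + 16)/6 = 78/6 = 13; σ²_Color grade = ((16−10)/6)² = 1.000

Forward pass:
ES_Costume fitting = 0; EF_Costume fitting = 3
ES_Principal photography = 0; EF_Principal photography = 6
ES_Pickup shots = 3; EF_Pickup shots = 3+6 = 9
ES_Editing = 3; EF_Editing = 3+16 = 19
ES_Sound mix = 6; EF_Sound mix = 6+8 = 14
ES_Color grade = max(EF_Pickup shots=9, EF_Editing=19, EF_Sound mix=14) = 19; EF_Color grade = 19+13 = 32
Expected project duration μ = 32 hours. Critical path: Costume fitting → Editing → Color grade.

Variance along critical path = 0.111 + 9.000 + 1.000 = 10.111; σ = √10.111 = 3.180 hours.
Z = (27 − 32) / 3.180 = -1.572
P(T ≤ 27) = Φ(-1.572) ≈ 0.058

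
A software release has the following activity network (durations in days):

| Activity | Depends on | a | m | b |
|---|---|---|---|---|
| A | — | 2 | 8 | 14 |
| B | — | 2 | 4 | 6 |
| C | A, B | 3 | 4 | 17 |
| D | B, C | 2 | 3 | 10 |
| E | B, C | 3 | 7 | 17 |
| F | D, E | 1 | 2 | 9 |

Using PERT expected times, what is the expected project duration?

te_A = (2 + 4·8 + 14)/6 = 48/6 = 8
te_B = (2 + 4·4 + 6)/6 = 24/6 = 4
te_C = (3 + 4·4 + 17)/6 = 36/6 = 6
te_D = (2 + 4·3 + 10)/6 = 24/6 = 4
te_E = (3 + 4·7 + 17)/6 = 48/6 = 8
te_F = (1 + 4·2 + 9)/6 = 18/6 = 3

Forward pass:
ES_A = 0; EF_A = 8
ES_B = 0; EF_B = 4
ES_C = max(EF_A=8, EF_B=4) = 8; EF_C = 8+6 = 14
ES_D = max(EF_B=4, EF_C=14) = 14; EF_D = 14+4 = 18
ES_E = max(EF_B=4, EF_C=14) = 14; EF_E = 14+8 = 22
ES_F = max(EF_D=18, EF_E=22) = 22; EF_F = 22+3 = 25
Expected project duration μ = 25 days. Critical path: A → C → E → F.

25 days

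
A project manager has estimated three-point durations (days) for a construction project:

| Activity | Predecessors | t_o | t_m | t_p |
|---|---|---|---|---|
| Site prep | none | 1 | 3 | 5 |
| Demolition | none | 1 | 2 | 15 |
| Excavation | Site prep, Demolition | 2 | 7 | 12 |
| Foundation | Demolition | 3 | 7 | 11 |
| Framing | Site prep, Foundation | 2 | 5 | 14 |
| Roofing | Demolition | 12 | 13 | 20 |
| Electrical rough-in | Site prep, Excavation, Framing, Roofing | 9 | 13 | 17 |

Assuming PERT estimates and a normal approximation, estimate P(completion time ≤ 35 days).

0.909

te_Site prep = (1 + 4·3 + 5)/6 = 18/6 = 3; σ²_Site prep = ((5−1)/6)² = 0.444
te_Demolition = (1 + 4·2 + 15)/6 = 24/6 = 4; σ²_Demolition = ((15−1)/6)² = 5.444
te_Excavation = (2 + 4·7 + 12)/6 = 42/6 = 7; σ²_Excavation = ((12−2)/6)² = 2.778
te_Foundation = (3 + 4·7 + 11)/6 = 42/6 = 7; σ²_Foundation = ((11−3)/6)² = 1.778
te_Framing = (2 + 4·5 + 14)/6 = 36/6 = 6; σ²_Framing = ((14−2)/6)² = 4.000
te_Roofing = (12 + 4·13 + 20)/6 = 84/6 = 14; σ²_Roofing = ((20−12)/6)² = 1.778
te_Electrical rough-in = (9 + 4·13 + 17)/6 = 78/6 = 13; σ²_Electrical rough-in = ((17−9)/6)² = 1.778

Forward pass:
ES_Site prep = 0; EF_Site prep = 3
ES_Demolition = 0; EF_Demolition = 4
ES_Excavation = max(EF_Site prep=3, EF_Demolition=4) = 4; EF_Excavation = 4+7 = 11
ES_Foundation = 4; EF_Foundation = 4+7 = 11
ES_Framing = max(EF_Site prep=3, EF_Foundation=11) = 11; EF_Framing = 11+6 = 17
ES_Roofing = 4; EF_Roofing = 4+14 = 18
ES_Electrical rough-in = max(EF_Site prep=3, EF_Excavation=11, EF_Framing=17, EF_Roofing=18) = 18; EF_Electrical rough-in = 18+13 = 31
Expected project duration μ = 31 days. Critical path: Demolition → Roofing → Electrical rough-in.

Variance along critical path = 5.444 + 1.778 + 1.778 = 9.000; σ = √9.000 = 3.000 days.
Z = (35 − 31) / 3.000 = 1.333
P(T ≤ 35) = Φ(1.333) ≈ 0.909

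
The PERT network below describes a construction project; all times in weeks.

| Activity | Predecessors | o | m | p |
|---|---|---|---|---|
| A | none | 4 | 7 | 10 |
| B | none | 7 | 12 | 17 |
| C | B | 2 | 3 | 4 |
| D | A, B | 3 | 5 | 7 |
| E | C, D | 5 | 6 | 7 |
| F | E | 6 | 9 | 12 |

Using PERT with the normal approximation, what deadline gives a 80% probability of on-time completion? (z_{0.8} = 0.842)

33.8 weeks

te_A = (4 + 4·7 + 10)/6 = 42/6 = 7; σ²_A = ((10−4)/6)² = 1.000
te_B = (7 + 4·12 + 17)/6 = 72/6 = 12; σ²_B = ((17−7)/6)² = 2.778
te_C = (2 + 4·3 + 4)/6 = 18/6 = 3; σ²_C = ((4−2)/6)² = 0.111
te_D = (3 + 4·5 + 7)/6 = 30/6 = 5; σ²_D = ((7−3)/6)² = 0.444
te_E = (5 + 4·6 + 7)/6 = 36/6 = 6; σ²_E = ((7−5)/6)² = 0.111
te_F = (6 + 4·9 + 12)/6 = 54/6 = 9; σ²_F = ((12−6)/6)² = 1.000

Forward pass:
ES_A = 0; EF_A = 7
ES_B = 0; EF_B = 12
ES_C = 12; EF_C = 12+3 = 15
ES_D = max(EF_A=7, EF_B=12) = 12; EF_D = 12+5 = 17
ES_E = max(EF_C=15, EF_D=17) = 17; EF_E = 17+6 = 23
ES_F = 23; EF_F = 23+9 = 32
Expected project duration μ = 32 weeks. Critical path: B → D → E → F.

Variance along critical path = 2.778 + 0.444 + 0.111 + 1.000 = 4.333; σ = 2.082 weeks.
D = μ + z·σ = 32 + 0.842·2.082 = 33.8 weeks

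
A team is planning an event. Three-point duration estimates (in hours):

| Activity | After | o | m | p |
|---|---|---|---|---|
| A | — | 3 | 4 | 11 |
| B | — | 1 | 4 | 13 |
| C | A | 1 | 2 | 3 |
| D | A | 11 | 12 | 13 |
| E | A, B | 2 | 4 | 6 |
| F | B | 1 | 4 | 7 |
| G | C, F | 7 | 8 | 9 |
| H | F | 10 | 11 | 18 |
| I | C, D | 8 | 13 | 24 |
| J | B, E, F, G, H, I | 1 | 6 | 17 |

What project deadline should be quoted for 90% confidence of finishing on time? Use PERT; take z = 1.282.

43.1 hours

te_A = (3 + 4·4 + 11)/6 = 30/6 = 5; σ²_A = ((11−3)/6)² = 1.778
te_B = (1 + 4·4 + 13)/6 = 30/6 = 5; σ²_B = ((13−1)/6)² = 4.000
te_C = (1 + 4·2 + 3)/6 = 12/6 = 2; σ²_C = ((3−1)/6)² = 0.111
te_D = (11 + 4·12 + 13)/6 = 72/6 = 12; σ²_D = ((13−11)/6)² = 0.111
te_E = (2 + 4·4 + 6)/6 = 24/6 = 4; σ²_E = ((6−2)/6)² = 0.444
te_F = (1 + 4·4 + 7)/6 = 24/6 = 4; σ²_F = ((7−1)/6)² = 1.000
te_G = (7 + 4·8 + 9)/6 = 48/6 = 8; σ²_G = ((9−7)/6)² = 0.111
te_H = (10 + 4·11 + 18)/6 = 72/6 = 12; σ²_H = ((18−10)/6)² = 1.778
te_I = (8 + 4·13 + 24)/6 = 84/6 = 14; σ²_I = ((24−8)/6)² = 7.111
te_J = (1 + 4·6 + 17)/6 = 42/6 = 7; σ²_J = ((17−1)/6)² = 7.111

Forward pass:
ES_A = 0; EF_A = 5
ES_B = 0; EF_B = 5
ES_C = 5; EF_C = 5+2 = 7
ES_D = 5; EF_D = 5+12 = 17
ES_E = max(EF_A=5, EF_B=5) = 5; EF_E = 5+4 = 9
ES_F = 5; EF_F = 5+4 = 9
ES_G = max(EF_C=7, EF_F=9) = 9; EF_G = 9+8 = 17
ES_H = 9; EF_H = 9+12 = 21
ES_I = max(EF_C=7, EF_D=17) = 17; EF_I = 17+14 = 31
ES_J = max(EF_B=5, EF_E=9, EF_F=9, EF_G=17, EF_H=21, EF_I=31) = 31; EF_J = 31+7 = 38
Expected project duration μ = 38 hours. Critical path: A → D → I → J.

Variance along critical path = 1.778 + 0.111 + 7.111 + 7.111 = 16.111; σ = 4.014 hours.
D = μ + z·σ = 38 + 1.282·4.014 = 43.1 hours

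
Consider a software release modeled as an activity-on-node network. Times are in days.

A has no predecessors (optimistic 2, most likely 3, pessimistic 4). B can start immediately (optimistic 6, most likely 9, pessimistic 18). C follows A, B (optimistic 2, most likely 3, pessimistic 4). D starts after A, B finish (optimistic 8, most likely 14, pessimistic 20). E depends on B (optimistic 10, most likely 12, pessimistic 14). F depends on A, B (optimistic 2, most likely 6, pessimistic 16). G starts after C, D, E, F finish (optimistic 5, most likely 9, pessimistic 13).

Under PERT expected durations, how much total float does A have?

te_A = (2 + 4·3 + 4)/6 = 18/6 = 3
te_B = (6 + 4·9 + 18)/6 = 60/6 = 10
te_C = (2 + 4·3 + 4)/6 = 18/6 = 3
te_D = (8 + 4·14 + 20)/6 = 84/6 = 14
te_E = (10 + 4·12 + 14)/6 = 72/6 = 12
te_F = (2 + 4·6 + 16)/6 = 42/6 = 7
te_G = (5 + 4·9 + 13)/6 = 54/6 = 9

Forward pass:
ES_A = 0; EF_A = 3
ES_B = 0; EF_B = 10
ES_C = max(EF_A=3, EF_B=10) = 10; EF_C = 10+3 = 13
ES_D = max(EF_A=3, EF_B=10) = 10; EF_D = 10+14 = 24
ES_E = 10; EF_E = 10+12 = 22
ES_F = max(EF_A=3, EF_B=10) = 10; EF_F = 10+7 = 17
ES_G = max(EF_C=13, EF_D=24, EF_E=22, EF_F=17) = 24; EF_G = 24+9 = 33
Expected project duration μ = 33 days. Critical path: B → D → G.

Backward pass:
LF_G = 33; LS_G = 33−9 = 24
LF_F = LS_G = 24; LS_F = 24−7 = 17
LF_E = LS_G = 24; LS_E = 24−12 = 12
LF_D = LS_G = 24; LS_D = 24−14 = 10
LF_C = LS_G = 24; LS_C = 24−3 = 21
LF_B = min(LS_C=21, LS_D=10, LS_E=12, LS_F=17) = 10; LS_B = 10−10 = 0
LF_A = min(LS_C=21, LS_D=10, LS_F=17) = 10; LS_A = 10−3 = 7
Slack_A = LS_A − ES_A = 7 − 0 = 7

7 days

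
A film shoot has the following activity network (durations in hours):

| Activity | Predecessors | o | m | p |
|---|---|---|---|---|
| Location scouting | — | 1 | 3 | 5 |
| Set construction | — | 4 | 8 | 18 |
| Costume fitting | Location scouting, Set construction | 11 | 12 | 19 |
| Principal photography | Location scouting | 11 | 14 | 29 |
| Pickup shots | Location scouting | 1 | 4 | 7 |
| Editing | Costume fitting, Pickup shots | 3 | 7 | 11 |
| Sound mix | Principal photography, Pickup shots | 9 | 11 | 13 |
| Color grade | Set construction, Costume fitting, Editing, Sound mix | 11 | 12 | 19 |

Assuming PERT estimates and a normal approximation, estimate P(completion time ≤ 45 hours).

te_Location scouting = (1 + 4·3 + 5)/6 = 18/6 = 3; σ²_Location scouting = ((5−1)/6)² = 0.444
te_Set construction = (4 + 4·8 + 18)/6 = 54/6 = 9; σ²_Set construction = ((18−4)/6)² = 5.444
te_Costume fitting = (11 + 4·12 + 19)/6 = 78/6 = 13; σ²_Costume fitting = ((19−11)/6)² = 1.778
te_Principal photography = (11 + 4·14 + 29)/6 = 96/6 = 16; σ²_Principal photography = ((29−11)/6)² = 9.000
te_Pickup shots = (1 + 4·4 + 7)/6 = 24/6 = 4; σ²_Pickup shots = ((7−1)/6)² = 1.000
te_Editing = (3 + 4·7 + 11)/6 = 42/6 = 7; σ²_Editing = ((11−3)/6)² = 1.778
te_Sound mix = (9 + 4·11 + 13)/6 = 66/6 = 11; σ²_Sound mix = ((13−9)/6)² = 0.444
te_Color grade = (11 + 4·12 + 19)/6 = 78/6 = 13; σ²_Color grade = ((19−11)/6)² = 1.778

Forward pass:
ES_Location scouting = 0; EF_Location scouting = 3
ES_Set construction = 0; EF_Set construction = 9
ES_Costume fitting = max(EF_Location scouting=3, EF_Set construction=9) = 9; EF_Costume fitting = 9+13 = 22
ES_Principal photography = 3; EF_Principal photography = 3+16 = 19
ES_Pickup shots = 3; EF_Pickup shots = 3+4 = 7
ES_Editing = max(EF_Costume fitting=22, EF_Pickup shots=7) = 22; EF_Editing = 22+7 = 29
ES_Sound mix = max(EF_Principal photography=19, EF_Pickup shots=7) = 19; EF_Sound mix = 19+11 = 30
ES_Color grade = max(EF_Set construction=9, EF_Costume fitting=22, EF_Editing=29, EF_Sound mix=30) = 30; EF_Color grade = 30+13 = 43
Expected project duration μ = 43 hours. Critical path: Location scouting → Principal photography → Sound mix → Color grade.

Variance along critical path = 0.444 + 9.000 + 0.444 + 1.778 = 11.667; σ = √11.667 = 3.416 hours.
Z = (45 − 43) / 3.416 = 0.586
P(T ≤ 45) = Φ(0.586) ≈ 0.721

0.721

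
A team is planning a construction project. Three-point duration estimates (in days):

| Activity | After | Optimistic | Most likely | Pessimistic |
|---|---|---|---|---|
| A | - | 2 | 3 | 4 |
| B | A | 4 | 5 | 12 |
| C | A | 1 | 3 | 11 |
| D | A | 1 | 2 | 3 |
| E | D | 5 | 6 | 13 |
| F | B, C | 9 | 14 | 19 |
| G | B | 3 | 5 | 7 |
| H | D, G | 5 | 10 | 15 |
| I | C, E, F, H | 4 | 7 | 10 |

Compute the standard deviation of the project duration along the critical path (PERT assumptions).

te_A = (2 + 4·3 + 4)/6 = 18/6 = 3; σ²_A = ((4−2)/6)² = 0.111
te_B = (4 + 4·5 + 12)/6 = 36/6 = 6; σ²_B = ((12−4)/6)² = 1.778
te_C = (1 + 4·3 + 11)/6 = 24/6 = 4; σ²_C = ((11−1)/6)² = 2.778
te_D = (1 + 4·2 + 3)/6 = 12/6 = 2; σ²_D = ((3−1)/6)² = 0.111
te_E = (5 + 4·6 + 13)/6 = 42/6 = 7; σ²_E = ((13−5)/6)² = 1.778
te_F = (9 + 4·14 + 19)/6 = 84/6 = 14; σ²_F = ((19−9)/6)² = 2.778
te_G = (3 + 4·5 + 7)/6 = 30/6 = 5; σ²_G = ((7−3)/6)² = 0.444
te_H = (5 + 4·10 + 15)/6 = 60/6 = 10; σ²_H = ((15−5)/6)² = 2.778
te_I = (4 + 4·7 + 10)/6 = 42/6 = 7; σ²_I = ((10−4)/6)² = 1.000

Forward pass:
ES_A = 0; EF_A = 3
ES_B = 3; EF_B = 3+6 = 9
ES_C = 3; EF_C = 3+4 = 7
ES_D = 3; EF_D = 3+2 = 5
ES_E = 5; EF_E = 5+7 = 12
ES_F = max(EF_B=9, EF_C=7) = 9; EF_F = 9+14 = 23
ES_G = 9; EF_G = 9+5 = 14
ES_H = max(EF_D=5, EF_G=14) = 14; EF_H = 14+10 = 24
ES_I = max(EF_C=7, EF_E=12, EF_F=23, EF_H=24) = 24; EF_I = 24+7 = 31
Expected project duration μ = 31 days. Critical path: A → B → G → H → I.

Variance along critical path = 0.111 + 1.778 + 0.444 + 2.778 + 1.000 = 6.111
σ = √6.111 = 2.472 days

2.47 days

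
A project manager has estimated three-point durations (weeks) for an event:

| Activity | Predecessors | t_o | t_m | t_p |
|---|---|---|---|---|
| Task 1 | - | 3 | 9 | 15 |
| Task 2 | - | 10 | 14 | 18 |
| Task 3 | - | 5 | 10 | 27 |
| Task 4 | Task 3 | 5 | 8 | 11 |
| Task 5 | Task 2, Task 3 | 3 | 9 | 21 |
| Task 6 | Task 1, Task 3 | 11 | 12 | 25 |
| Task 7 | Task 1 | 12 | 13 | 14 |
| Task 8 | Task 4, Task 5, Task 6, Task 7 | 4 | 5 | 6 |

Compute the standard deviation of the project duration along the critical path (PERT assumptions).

te_Task 1 = (3 + 4·9 + 15)/6 = 54/6 = 9; σ²_Task 1 = ((15−3)/6)² = 4.000
te_Task 2 = (10 + 4·14 + 18)/6 = 84/6 = 14; σ²_Task 2 = ((18−10)/6)² = 1.778
te_Task 3 = (5 + 4·10 + 27)/6 = 72/6 = 12; σ²_Task 3 = ((27−5)/6)² = 13.444
te_Task 4 = (5 + 4·8 + 11)/6 = 48/6 = 8; σ²_Task 4 = ((11−5)/6)² = 1.000
te_Task 5 = (3 + 4·9 + 21)/6 = 60/6 = 10; σ²_Task 5 = ((21−3)/6)² = 9.000
te_Task 6 = (11 + 4·12 + 25)/6 = 84/6 = 14; σ²_Task 6 = ((25−11)/6)² = 5.444
te_Task 7 = (12 + 4·13 + 14)/6 = 78/6 = 13; σ²_Task 7 = ((14−12)/6)² = 0.111
te_Task 8 = (4 + 4·5 + 6)/6 = 30/6 = 5; σ²_Task 8 = ((6−4)/6)² = 0.111

Forward pass:
ES_Task 1 = 0; EF_Task 1 = 9
ES_Task 2 = 0; EF_Task 2 = 14
ES_Task 3 = 0; EF_Task 3 = 12
ES_Task 4 = 12; EF_Task 4 = 12+8 = 20
ES_Task 5 = max(EF_Task 2=14, EF_Task 3=12) = 14; EF_Task 5 = 14+10 = 24
ES_Task 6 = max(EF_Task 1=9, EF_Task 3=12) = 12; EF_Task 6 = 12+14 = 26
ES_Task 7 = 9; EF_Task 7 = 9+13 = 22
ES_Task 8 = max(EF_Task 4=20, EF_Task 5=24, EF_Task 6=26, EF_Task 7=22) = 26; EF_Task 8 = 26+5 = 31
Expected project duration μ = 31 weeks. Critical path: Task 3 → Task 6 → Task 8.

Variance along critical path = 13.444 + 5.444 + 0.111 = 19.000
σ = √19.000 = 4.359 weeks

4.36 weeks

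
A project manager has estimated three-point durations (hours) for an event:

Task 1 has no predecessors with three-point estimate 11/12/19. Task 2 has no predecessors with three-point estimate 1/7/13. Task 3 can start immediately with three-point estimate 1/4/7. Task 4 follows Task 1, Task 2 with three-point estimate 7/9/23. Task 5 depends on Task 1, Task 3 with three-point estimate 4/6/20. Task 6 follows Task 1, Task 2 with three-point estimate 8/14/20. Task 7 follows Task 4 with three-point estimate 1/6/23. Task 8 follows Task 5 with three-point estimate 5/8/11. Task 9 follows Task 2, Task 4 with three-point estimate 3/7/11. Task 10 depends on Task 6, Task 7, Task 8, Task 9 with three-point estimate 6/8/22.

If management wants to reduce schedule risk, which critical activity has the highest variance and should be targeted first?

te_Task 1 = (11 + 4·12 + 19)/6 = 78/6 = 13; σ²_Task 1 = ((19−11)/6)² = 1.778
te_Task 2 = (1 + 4·7 + 13)/6 = 42/6 = 7; σ²_Task 2 = ((13−1)/6)² = 4.000
te_Task 3 = (1 + 4·4 + 7)/6 = 24/6 = 4; σ²_Task 3 = ((7−1)/6)² = 1.000
te_Task 4 = (7 + 4·9 + 23)/6 = 66/6 = 11; σ²_Task 4 = ((23−7)/6)² = 7.111
te_Task 5 = (4 + 4·6 + 20)/6 = 48/6 = 8; σ²_Task 5 = ((20−4)/6)² = 7.111
te_Task 6 = (8 + 4·14 + 20)/6 = 84/6 = 14; σ²_Task 6 = ((20−8)/6)² = 4.000
te_Task 7 = (1 + 4·6 + 23)/6 = 48/6 = 8; σ²_Task 7 = ((23−1)/6)² = 13.444
te_Task 8 = (5 + 4·8 + 11)/6 = 48/6 = 8; σ²_Task 8 = ((11−5)/6)² = 1.000
te_Task 9 = (3 + 4·7 + 11)/6 = 42/6 = 7; σ²_Task 9 = ((11−3)/6)² = 1.778
te_Task 10 = (6 + 4·8 + 22)/6 = 60/6 = 10; σ²_Task 10 = ((22−6)/6)² = 7.111

Forward pass:
ES_Task 1 = 0; EF_Task 1 = 13
ES_Task 2 = 0; EF_Task 2 = 7
ES_Task 3 = 0; EF_Task 3 = 4
ES_Task 4 = max(EF_Task 1=13, EF_Task 2=7) = 13; EF_Task 4 = 13+11 = 24
ES_Task 5 = max(EF_Task 1=13, EF_Task 3=4) = 13; EF_Task 5 = 13+8 = 21
ES_Task 6 = max(EF_Task 1=13, EF_Task 2=7) = 13; EF_Task 6 = 13+14 = 27
ES_Task 7 = 24; EF_Task 7 = 24+8 = 32
ES_Task 8 = 21; EF_Task 8 = 21+8 = 29
ES_Task 9 = max(EF_Task 2=7, EF_Task 4=24) = 24; EF_Task 9 = 24+7 = 31
ES_Task 10 = max(EF_Task 6=27, EF_Task 7=32, EF_Task 8=29, EF_Task 9=31) = 32; EF_Task 10 = 32+10 = 42
Expected project duration μ = 42 hours. Critical path: Task 1 → Task 4 → Task 7 → Task 10.

Variances on critical path: σ²_Task 1=1.778, σ²_Task 4=7.111, σ²_Task 7=13.444, σ²_Task 10=7.111.
Largest is σ²_Task 7 = 13.444.

Task 7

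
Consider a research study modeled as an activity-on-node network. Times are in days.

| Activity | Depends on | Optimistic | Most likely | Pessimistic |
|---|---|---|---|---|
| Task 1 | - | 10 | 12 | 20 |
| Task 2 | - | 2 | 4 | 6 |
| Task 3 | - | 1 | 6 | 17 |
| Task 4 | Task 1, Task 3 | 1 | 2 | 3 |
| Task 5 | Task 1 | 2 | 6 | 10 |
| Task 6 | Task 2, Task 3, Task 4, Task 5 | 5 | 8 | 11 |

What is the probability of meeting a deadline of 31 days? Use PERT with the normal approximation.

0.955

te_Task 1 = (10 + 4·12 + 20)/6 = 78/6 = 13; σ²_Task 1 = ((20−10)/6)² = 2.778
te_Task 2 = (2 + 4·4 + 6)/6 = 24/6 = 4; σ²_Task 2 = ((6−2)/6)² = 0.444
te_Task 3 = (1 + 4·6 + 17)/6 = 42/6 = 7; σ²_Task 3 = ((17−1)/6)² = 7.111
te_Task 4 = (1 + 4·2 + 3)/6 = 12/6 = 2; σ²_Task 4 = ((3−1)/6)² = 0.111
te_Task 5 = (2 + 4·6 + 10)/6 = 36/6 = 6; σ²_Task 5 = ((10−2)/6)² = 1.778
te_Task 6 = (5 + 4·8 + 11)/6 = 48/6 = 8; σ²_Task 6 = ((11−5)/6)² = 1.000

Forward pass:
ES_Task 1 = 0; EF_Task 1 = 13
ES_Task 2 = 0; EF_Task 2 = 4
ES_Task 3 = 0; EF_Task 3 = 7
ES_Task 4 = max(EF_Task 1=13, EF_Task 3=7) = 13; EF_Task 4 = 13+2 = 15
ES_Task 5 = 13; EF_Task 5 = 13+6 = 19
ES_Task 6 = max(EF_Task 2=4, EF_Task 3=7, EF_Task 4=15, EF_Task 5=19) = 19; EF_Task 6 = 19+8 = 27
Expected project duration μ = 27 days. Critical path: Task 1 → Task 5 → Task 6.

Variance along critical path = 2.778 + 1.778 + 1.000 = 5.556; σ = √5.556 = 2.357 days.
Z = (31 − 27) / 2.357 = 1.697
P(T ≤ 31) = Φ(1.697) ≈ 0.955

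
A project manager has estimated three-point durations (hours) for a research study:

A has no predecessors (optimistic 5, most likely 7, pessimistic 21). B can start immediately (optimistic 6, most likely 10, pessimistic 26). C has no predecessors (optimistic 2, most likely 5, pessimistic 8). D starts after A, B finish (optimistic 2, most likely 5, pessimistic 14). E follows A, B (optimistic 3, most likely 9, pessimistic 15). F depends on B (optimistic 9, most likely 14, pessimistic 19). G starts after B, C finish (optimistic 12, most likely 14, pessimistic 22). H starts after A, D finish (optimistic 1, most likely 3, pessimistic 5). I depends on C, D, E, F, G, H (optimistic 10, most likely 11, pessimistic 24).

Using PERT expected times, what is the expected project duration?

40 hours

te_A = (5 + 4·7 + 21)/6 = 54/6 = 9
te_B = (6 + 4·10 + 26)/6 = 72/6 = 12
te_C = (2 + 4·5 + 8)/6 = 30/6 = 5
te_D = (2 + 4·5 + 14)/6 = 36/6 = 6
te_E = (3 + 4·9 + 15)/6 = 54/6 = 9
te_F = (9 + 4·14 + 19)/6 = 84/6 = 14
te_G = (12 + 4·14 + 22)/6 = 90/6 = 15
te_H = (1 + 4·3 + 5)/6 = 18/6 = 3
te_I = (10 + 4·11 + 24)/6 = 78/6 = 13

Forward pass:
ES_A = 0; EF_A = 9
ES_B = 0; EF_B = 12
ES_C = 0; EF_C = 5
ES_D = max(EF_A=9, EF_B=12) = 12; EF_D = 12+6 = 18
ES_E = max(EF_A=9, EF_B=12) = 12; EF_E = 12+9 = 21
ES_F = 12; EF_F = 12+14 = 26
ES_G = max(EF_B=12, EF_C=5) = 12; EF_G = 12+15 = 27
ES_H = max(EF_A=9, EF_D=18) = 18; EF_H = 18+3 = 21
ES_I = max(EF_C=5, EF_D=18, EF_E=21, EF_F=26, EF_G=27, EF_H=21) = 27; EF_I = 27+13 = 40
Expected project duration μ = 40 hours. Critical path: B → G → I.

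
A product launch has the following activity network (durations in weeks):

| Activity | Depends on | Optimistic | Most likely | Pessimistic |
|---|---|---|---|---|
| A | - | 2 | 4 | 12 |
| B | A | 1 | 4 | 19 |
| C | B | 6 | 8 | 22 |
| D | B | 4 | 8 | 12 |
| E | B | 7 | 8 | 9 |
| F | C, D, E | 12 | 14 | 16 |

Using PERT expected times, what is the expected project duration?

35 weeks

te_A = (2 + 4·4 + 12)/6 = 30/6 = 5
te_B = (1 + 4·4 + 19)/6 = 36/6 = 6
te_C = (6 + 4·8 + 22)/6 = 60/6 = 10
te_D = (4 + 4·8 + 12)/6 = 48/6 = 8
te_E = (7 + 4·8 + 9)/6 = 48/6 = 8
te_F = (12 + 4·14 + 16)/6 = 84/6 = 14

Forward pass:
ES_A = 0; EF_A = 5
ES_B = 5; EF_B = 5+6 = 11
ES_C = 11; EF_C = 11+10 = 21
ES_D = 11; EF_D = 11+8 = 19
ES_E = 11; EF_E = 11+8 = 19
ES_F = max(EF_C=21, EF_D=19, EF_E=19) = 21; EF_F = 21+14 = 35
Expected project duration μ = 35 weeks. Critical path: A → B → C → F.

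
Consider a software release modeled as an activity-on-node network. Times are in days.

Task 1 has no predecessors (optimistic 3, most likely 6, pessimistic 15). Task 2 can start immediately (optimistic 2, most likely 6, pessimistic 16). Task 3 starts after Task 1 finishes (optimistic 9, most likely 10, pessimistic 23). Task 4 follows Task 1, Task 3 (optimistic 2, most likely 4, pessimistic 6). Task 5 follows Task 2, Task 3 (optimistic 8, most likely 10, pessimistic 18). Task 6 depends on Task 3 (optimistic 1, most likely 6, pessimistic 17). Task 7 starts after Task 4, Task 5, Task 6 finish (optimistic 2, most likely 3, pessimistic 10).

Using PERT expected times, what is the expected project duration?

34 days

te_Task 1 = (3 + 4·6 + 15)/6 = 42/6 = 7
te_Task 2 = (2 + 4·6 + 16)/6 = 42/6 = 7
te_Task 3 = (9 + 4·10 + 23)/6 = 72/6 = 12
te_Task 4 = (2 + 4·4 + 6)/6 = 24/6 = 4
te_Task 5 = (8 + 4·10 + 18)/6 = 66/6 = 11
te_Task 6 = (1 + 4·6 + 17)/6 = 42/6 = 7
te_Task 7 = (2 + 4·3 + 10)/6 = 24/6 = 4

Forward pass:
ES_Task 1 = 0; EF_Task 1 = 7
ES_Task 2 = 0; EF_Task 2 = 7
ES_Task 3 = 7; EF_Task 3 = 7+12 = 19
ES_Task 4 = max(EF_Task 1=7, EF_Task 3=19) = 19; EF_Task 4 = 19+4 = 23
ES_Task 5 = max(EF_Task 2=7, EF_Task 3=19) = 19; EF_Task 5 = 19+11 = 30
ES_Task 6 = 19; EF_Task 6 = 19+7 = 26
ES_Task 7 = max(EF_Task 4=23, EF_Task 5=30, EF_Task 6=26) = 30; EF_Task 7 = 30+4 = 34
Expected project duration μ = 34 days. Critical path: Task 1 → Task 3 → Task 5 → Task 7.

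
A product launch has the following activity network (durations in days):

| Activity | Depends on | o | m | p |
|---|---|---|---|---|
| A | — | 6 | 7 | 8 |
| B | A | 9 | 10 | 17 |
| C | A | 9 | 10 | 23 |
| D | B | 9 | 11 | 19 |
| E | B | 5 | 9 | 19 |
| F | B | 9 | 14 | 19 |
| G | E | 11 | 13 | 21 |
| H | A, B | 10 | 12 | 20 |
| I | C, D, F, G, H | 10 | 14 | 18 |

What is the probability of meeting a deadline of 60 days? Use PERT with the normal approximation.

0.877

te_A = (6 + 4·7 + 8)/6 = 42/6 = 7; σ²_A = ((8−6)/6)² = 0.111
te_B = (9 + 4·10 + 17)/6 = 66/6 = 11; σ²_B = ((17−9)/6)² = 1.778
te_C = (9 + 4·10 + 23)/6 = 72/6 = 12; σ²_C = ((23−9)/6)² = 5.444
te_D = (9 + 4·11 + 19)/6 = 72/6 = 12; σ²_D = ((19−9)/6)² = 2.778
te_E = (5 + 4·9 + 19)/6 = 60/6 = 10; σ²_E = ((19−5)/6)² = 5.444
te_F = (9 + 4·14 + 19)/6 = 84/6 = 14; σ²_F = ((19−9)/6)² = 2.778
te_G = (11 + 4·13 + 21)/6 = 84/6 = 14; σ²_G = ((21−11)/6)² = 2.778
te_H = (10 + 4·12 + 20)/6 = 78/6 = 13; σ²_H = ((20−10)/6)² = 2.778
te_I = (10 + 4·14 + 18)/6 = 84/6 = 14; σ²_I = ((18−10)/6)² = 1.778

Forward pass:
ES_A = 0; EF_A = 7
ES_B = 7; EF_B = 7+11 = 18
ES_C = 7; EF_C = 7+12 = 19
ES_D = 18; EF_D = 18+12 = 30
ES_E = 18; EF_E = 18+10 = 28
ES_F = 18; EF_F = 18+14 = 32
ES_G = 28; EF_G = 28+14 = 42
ES_H = max(EF_A=7, EF_B=18) = 18; EF_H = 18+13 = 31
ES_I = max(EF_C=19, EF_D=30, EF_F=32, EF_G=42, EF_H=31) = 42; EF_I = 42+14 = 56
Expected project duration μ = 56 days. Critical path: A → B → E → G → I.

Variance along critical path = 0.111 + 1.778 + 5.444 + 2.778 + 1.778 = 11.889; σ = √11.889 = 3.448 days.
Z = (60 − 56) / 3.448 = 1.160
P(T ≤ 60) = Φ(1.160) ≈ 0.877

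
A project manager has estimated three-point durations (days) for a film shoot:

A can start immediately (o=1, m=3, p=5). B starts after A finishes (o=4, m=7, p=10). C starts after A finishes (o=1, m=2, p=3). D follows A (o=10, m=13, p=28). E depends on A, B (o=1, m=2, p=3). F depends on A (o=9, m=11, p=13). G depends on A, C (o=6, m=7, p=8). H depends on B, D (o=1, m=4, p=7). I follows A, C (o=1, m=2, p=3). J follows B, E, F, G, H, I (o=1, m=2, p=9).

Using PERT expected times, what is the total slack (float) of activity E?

10 days

te_A = (1 + 4·3 + 5)/6 = 18/6 = 3
te_B = (4 + 4·7 + 10)/6 = 42/6 = 7
te_C = (1 + 4·2 + 3)/6 = 12/6 = 2
te_D = (10 + 4·13 + 28)/6 = 90/6 = 15
te_E = (1 + 4·2 + 3)/6 = 12/6 = 2
te_F = (9 + 4·11 + 13)/6 = 66/6 = 11
te_G = (6 + 4·7 + 8)/6 = 42/6 = 7
te_H = (1 + 4·4 + 7)/6 = 24/6 = 4
te_I = (1 + 4·2 + 3)/6 = 12/6 = 2
te_J = (1 + 4·2 + 9)/6 = 18/6 = 3

Forward pass:
ES_A = 0; EF_A = 3
ES_B = 3; EF_B = 3+7 = 10
ES_C = 3; EF_C = 3+2 = 5
ES_D = 3; EF_D = 3+15 = 18
ES_E = max(EF_A=3, EF_B=10) = 10; EF_E = 10+2 = 12
ES_F = 3; EF_F = 3+11 = 14
ES_G = max(EF_A=3, EF_C=5) = 5; EF_G = 5+7 = 12
ES_H = max(EF_B=10, EF_D=18) = 18; EF_H = 18+4 = 22
ES_I = max(EF_A=3, EF_C=5) = 5; EF_I = 5+2 = 7
ES_J = max(EF_B=10, EF_E=12, EF_F=14, EF_G=12, EF_H=22, EF_I=7) = 22; EF_J = 22+3 = 25
Expected project duration μ = 25 days. Critical path: A → D → H → J.

Backward pass:
LF_J = 25; LS_J = 25−3 = 22
LF_I = LS_J = 22; LS_I = 22−2 = 20
LF_H = LS_J = 22; LS_H = 22−4 = 18
LF_G = LS_J = 22; LS_G = 22−7 = 15
LF_F = LS_J = 22; LS_F = 22−11 = 11
LF_E = LS_J = 22; LS_E = 22−2 = 20
LF_D = LS_H = 18; LS_D = 18−15 = 3
LF_C = min(LS_G=15, LS_I=20) = 15; LS_C = 15−2 = 13
LF_B = min(LS_E=20, LS_H=18, LS_J=22) = 18; LS_B = 18−7 = 11
LF_A = min(LS_B=11, LS_C=13, LS_D=3, LS_E=20, LS_F=11, LS_G=15, LS_I=20) = 3; LS_A = 3−3 = 0
Slack_E = LS_E − ES_E = 20 − 10 = 10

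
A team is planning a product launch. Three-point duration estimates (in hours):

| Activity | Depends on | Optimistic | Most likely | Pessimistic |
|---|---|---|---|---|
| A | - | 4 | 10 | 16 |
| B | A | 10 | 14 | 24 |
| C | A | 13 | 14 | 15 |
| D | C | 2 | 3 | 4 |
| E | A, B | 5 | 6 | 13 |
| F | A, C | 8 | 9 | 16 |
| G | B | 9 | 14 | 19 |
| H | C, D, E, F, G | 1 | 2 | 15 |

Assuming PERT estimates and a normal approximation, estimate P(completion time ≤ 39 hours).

te_A = (4 + 4·10 + 16)/6 = 60/6 = 10; σ²_A = ((16−4)/6)² = 4.000
te_B = (10 + 4·14 + 24)/6 = 90/6 = 15; σ²_B = ((24−10)/6)² = 5.444
te_C = (13 + 4·14 + 15)/6 = 84/6 = 14; σ²_C = ((15−13)/6)² = 0.111
te_D = (2 + 4·3 + 4)/6 = 18/6 = 3; σ²_D = ((4−2)/6)² = 0.111
te_E = (5 + 4·6 + 13)/6 = 42/6 = 7; σ²_E = ((13−5)/6)² = 1.778
te_F = (8 + 4·9 + 16)/6 = 60/6 = 10; σ²_F = ((16−8)/6)² = 1.778
te_G = (9 + 4·14 + 19)/6 = 84/6 = 14; σ²_G = ((19−9)/6)² = 2.778
te_H = (1 + 4·2 + 15)/6 = 24/6 = 4; σ²_H = ((15−1)/6)² = 5.444

Forward pass:
ES_A = 0; EF_A = 10
ES_B = 10; EF_B = 10+15 = 25
ES_C = 10; EF_C = 10+14 = 24
ES_D = 24; EF_D = 24+3 = 27
ES_E = max(EF_A=10, EF_B=25) = 25; EF_E = 25+7 = 32
ES_F = max(EF_A=10, EF_C=24) = 24; EF_F = 24+10 = 34
ES_G = 25; EF_G = 25+14 = 39
ES_H = max(EF_C=24, EF_D=27, EF_E=32, EF_F=34, EF_G=39) = 39; EF_H = 39+4 = 43
Expected project duration μ = 43 hours. Critical path: A → B → G → H.

Variance along critical path = 4.000 + 5.444 + 2.778 + 5.444 = 17.667; σ = √17.667 = 4.203 hours.
Z = (39 − 43) / 4.203 = -0.952
P(T ≤ 39) = Φ(-0.952) ≈ 0.171

0.171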